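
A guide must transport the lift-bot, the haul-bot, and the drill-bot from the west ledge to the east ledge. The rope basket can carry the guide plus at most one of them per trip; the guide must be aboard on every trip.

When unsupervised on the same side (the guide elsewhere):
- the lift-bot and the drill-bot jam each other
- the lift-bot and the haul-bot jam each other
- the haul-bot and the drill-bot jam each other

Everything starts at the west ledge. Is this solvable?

Whatever the first load, the items left behind include a forbidden pair without the guide. No opening move is safe, so no plan exists.

No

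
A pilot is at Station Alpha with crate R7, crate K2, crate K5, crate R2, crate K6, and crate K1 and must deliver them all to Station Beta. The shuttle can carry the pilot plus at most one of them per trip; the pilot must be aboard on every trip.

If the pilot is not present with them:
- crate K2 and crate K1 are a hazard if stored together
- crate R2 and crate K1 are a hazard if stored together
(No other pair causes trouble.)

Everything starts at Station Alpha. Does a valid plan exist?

Yes

1. Pilot goes to Station Beta with crate K1.  [Station Alpha: crate K2, crate K5, crate K6, crate R2, crate R7 | Station Beta: crate K1]
2. Pilot goes back to Station Alpha alone.  [Station Alpha: crate K2, crate K5, crate K6, crate R2, crate R7 | Station Beta: crate K1]
3. Pilot goes to Station Beta with crate R7.  [Station Alpha: crate K2, crate K5, crate K6, crate R2 | Station Beta: crate K1, crate R7]
4. Pilot goes back to Station Alpha alone.  [Station Alpha: crate K2, crate K5, crate K6, crate R2 | Station Beta: crate K1, crate R7]
5. Pilot goes to Station Beta with crate K2.  [Station Alpha: crate K5, crate K6, crate R2 | Station Beta: crate K1, crate K2, crate R7]
6. Pilot goes back to Station Alpha with crate K1.  [Station Alpha: crate K1, crate K5, crate K6, crate R2 | Station Beta: crate K2, crate R7]
7. Pilot goes to Station Beta with crate R2.  [Station Alpha: crate K1, crate K5, crate K6 | Station Beta: crate K2, crate R2, crate R7]
8. Pilot goes back to Station Alpha alone.  [Station Alpha: crate K1, crate K5, crate K6 | Station Beta: crate K2, crate R2, crate R7]
9. Pilot goes to Station Beta with crate K5.  [Station Alpha: crate K1, crate K6 | Station Beta: crate K2, crate K5, crate R2, crate R7]
10. Pilot goes back to Station Alpha alone.  [Station Alpha: crate K1, crate K6 | Station Beta: crate K2, crate K5, crate R2, crate R7]
11. Pilot goes to Station Beta with crate K6.  [Station Alpha: crate K1 | Station Beta: crate K2, crate K5, crate K6, crate R2, crate R7]
12. Pilot goes back to Station Alpha alone.  [Station Alpha: crate K1 | Station Beta: crate K2, crate K5, crate K6, crate R2, crate R7]
13. Pilot goes to Station Beta with crate K1.  [Station Alpha: — | Station Beta: crate K1, crate K2, crate K5, crate K6, crate R2, crate R7]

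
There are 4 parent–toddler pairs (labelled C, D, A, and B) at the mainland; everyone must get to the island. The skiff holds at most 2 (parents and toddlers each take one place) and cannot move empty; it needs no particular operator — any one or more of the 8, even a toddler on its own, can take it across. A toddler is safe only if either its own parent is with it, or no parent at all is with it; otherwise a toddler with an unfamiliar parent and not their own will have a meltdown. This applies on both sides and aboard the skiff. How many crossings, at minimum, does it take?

Following every safe sequence of crossings from the start, the most of the 8 that can be at the island as the skiff arrives there on crossings 1, 3, 5 is 2, 3, 4 respectively; the best ever achieved is 4 of 8.
From crossing 7 on, no configuration arises that was not already reachable earlier: only 44 distinct safe configurations (who is on which side, and where the skiff is) can ever be reached, none of them has everyone across, and every continuation just revisits them. So no valid plan exists.

impossible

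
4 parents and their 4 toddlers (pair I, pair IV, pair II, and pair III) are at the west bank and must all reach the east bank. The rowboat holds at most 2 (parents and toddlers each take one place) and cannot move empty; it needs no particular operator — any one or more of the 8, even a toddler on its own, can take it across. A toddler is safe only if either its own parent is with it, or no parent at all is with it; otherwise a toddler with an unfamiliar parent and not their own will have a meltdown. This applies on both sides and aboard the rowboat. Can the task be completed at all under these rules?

Following every safe sequence of crossings from the start, the most of the 8 that can be at the east bank as the rowboat arrives there on crossings 1, 3, 5 is 2, 3, 4 respectively; the best ever achieved is 4 of 8.
From crossing 7 on, no configuration arises that was not already reachable earlier: only 44 distinct safe configurations (who is on which side, and where the rowboat is) can ever be reached, none of them has everyone across, and every continuation just revisits them. So no valid plan exists.

No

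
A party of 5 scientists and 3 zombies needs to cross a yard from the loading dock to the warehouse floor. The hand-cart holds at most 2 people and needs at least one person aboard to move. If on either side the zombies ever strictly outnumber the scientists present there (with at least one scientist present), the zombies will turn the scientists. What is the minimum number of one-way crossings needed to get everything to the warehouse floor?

13

Counting alone: each trip to the warehouse floor takes at most 2 across and each return brings at least 1 back, so after t trips out (and t−1 returns) at most 2t − (t−1) of the 8 are across; that first reaches 8 at t = 7, so at least 13 crossings are needed.
The plan below uses exactly 13 crossings, so it is optimal:
1. 2 zombies → the warehouse floor.  (the loading dock: 5S 1Z; the warehouse floor: 0S 2Z)
2. 1 zombie ← the loading dock.  (the loading dock: 5S 2Z; the warehouse floor: 0S 1Z)
3. 2 zombies → the warehouse floor.  (the loading dock: 5S 0Z; the warehouse floor: 0S 3Z)
4. 1 zombie ← the loading dock.  (the loading dock: 5S 1Z; the warehouse floor: 0S 2Z)
5. 2 scientists → the warehouse floor.  (the loading dock: 3S 1Z; the warehouse floor: 2S 2Z)
6. 1 zombie ← the loading dock.  (the loading dock: 3S 2Z; the warehouse floor: 2S 1Z)
7. 1 scientist and 1 zombie → the warehouse floor.  (the loading dock: 2S 1Z; the warehouse floor: 3S 2Z)
8. 1 zombie ← the loading dock.  (the loading dock: 2S 2Z; the warehouse floor: 3S 1Z)
9. 2 zombies → the warehouse floor.  (the loading dock: 2S 0Z; the warehouse floor: 3S 3Z)
10. 1 zombie ← the loading dock.  (the loading dock: 2S 1Z; the warehouse floor: 3S 2Z)
11. 1 scientist and 1 zombie → the warehouse floor.  (the loading dock: 1S 0Z; the warehouse floor: 4S 3Z)
12. 1 zombie ← the loading dock.  (the loading dock: 1S 1Z; the warehouse floor: 4S 2Z)
13. 1 scientist and 1 zombie → the warehouse floor.  (the loading dock: 0S 0Z; the warehouse floor: 5S 3Z)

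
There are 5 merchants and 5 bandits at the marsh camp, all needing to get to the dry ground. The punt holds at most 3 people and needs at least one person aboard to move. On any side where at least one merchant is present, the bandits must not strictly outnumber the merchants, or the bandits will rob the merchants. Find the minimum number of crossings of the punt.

11

Counting alone: each trip to the dry ground takes at most 3 across and each return brings at least 1 back, so after t trips out (and t−1 returns) at most 3t − (t−1) of the 10 are across; that first reaches 10 at t = 5, so at least 9 crossings are needed.
The safety rule pushes this higher. Following every safe sequence of crossings, the most of the 10 that can be at the dry ground as the punt arrives there on crossing 9 is 9 — never all 10.
So no plan with fewer than 11 crossings exists, and this one achieves 11:
1. 2 bandits → the dry ground.  (the marsh camp: 5M 3B; the dry ground: 0M 2B)
2. 1 bandit ← the marsh camp.  (the marsh camp: 5M 4B; the dry ground: 0M 1B)
3. 3 bandits → the dry ground.  (the marsh camp: 5M 1B; the dry ground: 0M 4B)
4. 1 bandit ← the marsh camp.  (the marsh camp: 5M 2B; the dry ground: 0M 3B)
5. 3 merchants → the dry ground.  (the marsh camp: 2M 2B; the dry ground: 3M 3B)
6. 1 merchant and 1 bandit ← the marsh camp.  (the marsh camp: 3M 3B; the dry ground: 2M 2B)
7. 3 merchants → the dry ground.  (the marsh camp: 0M 3B; the dry ground: 5M 2B)
8. 1 bandit ← the marsh camp.  (the marsh camp: 0M 4B; the dry ground: 5M 1B)
9. 2 bandits → the dry ground.  (the marsh camp: 0M 2B; the dry ground: 5M 3B)
10. 1 bandit ← the marsh camp.  (the marsh camp: 0M 3B; the dry ground: 5M 2B)
11. 3 bandits → the dry ground.  (the marsh camp: 0M 0B; the dry ground: 5M 5B)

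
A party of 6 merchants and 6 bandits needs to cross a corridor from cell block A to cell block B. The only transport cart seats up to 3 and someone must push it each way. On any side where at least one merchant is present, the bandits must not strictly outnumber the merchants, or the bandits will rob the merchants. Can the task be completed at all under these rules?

Following every safe sequence of crossings from the start, the most of the 12 that can be at cell block B as the transport cart arrives there on crossings 1, 3, 5 is 3, 5, 6 respectively; the best ever achieved is 6 of 12.
From crossing 7 on, no configuration arises that was not already reachable earlier: only 17 distinct safe configurations (who is on which side, and where the transport cart is) can ever be reached, none of them has everyone across, and every continuation just revisits them. They are: 0 merchants + 0 bandits across (transport cart back at the start); 0 merchants + 1 bandit across (transport cart there); 0 merchants + 1 bandit across (transport cart back at the start); 0 merchants + 2 bandits across (transport cart there); 0 merchants + 2 bandits across (transport cart back at the start); 0 merchants + 3 bandits across (transport cart there); 0 merchants + 3 bandits across (transport cart back at the start); 0 merchants + 4 bandits across (transport cart there); 0 merchants + 4 bandits across (transport cart back at the start); 0 merchants + 5 bandits across (transport cart there); 0 merchants + 5 bandits across (transport cart back at the start); 0 merchants + 6 bandits across (transport cart there); 1 merchant + 1 bandit across (transport cart there); 1 merchant + 1 bandit across (transport cart back at the start); 2 merchants + 2 bandits across (transport cart there); 2 merchants + 2 bandits across (transport cart back at the start); 3 merchants + 3 bandits across (transport cart there). So no valid plan exists.

No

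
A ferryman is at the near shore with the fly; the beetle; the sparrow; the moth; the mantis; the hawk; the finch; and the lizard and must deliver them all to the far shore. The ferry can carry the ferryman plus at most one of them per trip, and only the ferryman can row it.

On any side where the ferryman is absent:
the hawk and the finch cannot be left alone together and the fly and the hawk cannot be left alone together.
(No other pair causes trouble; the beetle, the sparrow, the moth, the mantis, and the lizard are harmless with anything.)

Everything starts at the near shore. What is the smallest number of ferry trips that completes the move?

17

Counting alone: the ferryman can take at most 1 across per trip to the far shore, so moving all 8 needs at least 8 loaded trips out, with a return between consecutive ones — at least 15 crossings.
The safety rule pushes this higher. Following every safe sequence of crossings, the most of the 8 that can be at the far shore as the ferry arrives there on crossing 15 is 7 — never all 8.
So no plan with fewer than 17 crossings exists, and this one achieves 17:
1. Ferryman goes to the far shore with the hawk.
2. Ferryman goes back to the near shore alone.
3. Ferryman goes to the far shore with the fly.
4. Ferryman goes back to the near shore with the hawk.
5. Ferryman goes to the far shore with the finch.
6. Ferryman goes back to the near shore alone.
7. Ferryman goes to the far shore with the beetle.
8. Ferryman goes back to the near shore alone.
9. Ferryman goes to the far shore with the sparrow.
10. Ferryman goes back to the near shore alone.
11. Ferryman goes to the far shore with the moth.
12. Ferryman goes back to the near shore alone.
13. Ferryman goes to the far shore with the mantis.
14. Ferryman goes back to the near shore alone.
15. Ferryman goes to the far shore with the lizard.
16. Ferryman goes back to the near shore alone.
17. Ferryman goes to the far shore with the hawk.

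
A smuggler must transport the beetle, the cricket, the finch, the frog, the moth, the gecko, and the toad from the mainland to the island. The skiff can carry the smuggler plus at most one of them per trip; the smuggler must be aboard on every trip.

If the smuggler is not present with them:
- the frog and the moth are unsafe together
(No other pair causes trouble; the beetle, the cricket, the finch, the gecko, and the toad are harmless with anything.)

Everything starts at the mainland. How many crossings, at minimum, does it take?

Counting alone: the smuggler can take at most 1 across per trip to the island, so moving all 7 needs at least 7 loaded trips out, with a return between consecutive ones — at least 13 crossings.
The plan below uses exactly 13 crossings, so it is optimal:
1. Smuggler goes to the island with the frog.  [the mainland: the beetle, the cricket, the finch, the gecko, the moth, the toad | the island: the frog]
2. Smuggler goes back to the mainland alone.  [the mainland: the beetle, the cricket, the finch, the gecko, the moth, the toad | the island: the frog]
3. Smuggler goes to the island with the beetle.  [the mainland: the cricket, the finch, the gecko, the moth, the toad | the island: the beetle, the frog]
4. Smuggler goes back to the mainland alone.  [the mainland: the cricket, the finch, the gecko, the moth, the toad | the island: the beetle, the frog]
5. Smuggler goes to the island with the cricket.  [the mainland: the finch, the gecko, the moth, the toad | the island: the beetle, the cricket, the frog]
6. Smuggler goes back to the mainland alone.  [the mainland: the finch, the gecko, the moth, the toad | the island: the beetle, the cricket, the frog]
7. Smuggler goes to the island with the finch.  [the mainland: the gecko, the moth, the toad | the island: the beetle, the cricket, the finch, the frog]
8. Smuggler goes back to the mainland alone.  [the mainland: the gecko, the moth, the toad | the island: the beetle, the cricket, the finch, the frog]
9. Smuggler goes to the island with the gecko.  [the mainland: the moth, the toad | the island: the beetle, the cricket, the finch, the frog, the gecko]
10. Smuggler goes back to the mainland alone.  [the mainland: the moth, the toad | the island: the beetle, the cricket, the finch, the frog, the gecko]
11. Smuggler goes to the island with the toad.  [the mainland: the moth | the island: the beetle, the cricket, the finch, the frog, the gecko, the toad]
12. Smuggler goes back to the mainland alone.  [the mainland: the moth | the island: the beetle, the cricket, the finch, the frog, the gecko, the toad]
13. Smuggler goes to the island with the moth.  [the mainland: — | the island: the beetle, the cricket, the finch, the frog, the gecko, the moth, the toad]

13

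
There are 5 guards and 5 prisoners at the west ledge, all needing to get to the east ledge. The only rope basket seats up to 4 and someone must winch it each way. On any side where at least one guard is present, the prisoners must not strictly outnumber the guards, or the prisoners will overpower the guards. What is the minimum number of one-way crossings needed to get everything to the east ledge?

Counting alone: each trip to the east ledge takes at most 4 across and each return brings at least 1 back, so after t trips out (and t−1 returns) at most 4t − (t−1) of the 10 are across; that first reaches 10 at t = 3, so at least 5 crossings are needed.
The safety rule pushes this higher. Following every safe sequence of crossings, the most of the 10 that can be at the east ledge as the rope basket arrives there on crossing 5 is 9 — never all 10.
So no plan with fewer than 7 crossings exists, and this one achieves 7:
1. 2 prisoners → the east ledge.  (the west ledge: 5G 3P; the east ledge: 0G 2P)
2. 1 prisoner ← the west ledge.  (the west ledge: 5G 4P; the east ledge: 0G 1P)
3. 4 prisoners → the east ledge.  (the west ledge: 5G 0P; the east ledge: 0G 5P)
4. 1 prisoner ← the west ledge.  (the west ledge: 5G 1P; the east ledge: 0G 4P)
5. 4 guards → the east ledge.  (the west ledge: 1G 1P; the east ledge: 4G 4P)
6. 1 guard and 1 prisoner ← the west ledge.  (the west ledge: 2G 2P; the east ledge: 3G 3P)
7. 2 guards and 2 prisoners → the east ledge.  (the west ledge: 0G 0P; the east ledge: 5G 5P)

7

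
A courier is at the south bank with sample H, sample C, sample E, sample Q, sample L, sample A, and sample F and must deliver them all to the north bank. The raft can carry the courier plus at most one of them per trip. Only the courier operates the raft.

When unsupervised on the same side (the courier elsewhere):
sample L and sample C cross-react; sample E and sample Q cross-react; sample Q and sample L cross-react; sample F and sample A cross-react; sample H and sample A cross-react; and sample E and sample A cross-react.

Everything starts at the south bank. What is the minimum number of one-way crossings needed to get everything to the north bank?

Whatever the first load, the items left behind include a forbidden pair without the courier. No opening move is safe, so no plan exists.

impossible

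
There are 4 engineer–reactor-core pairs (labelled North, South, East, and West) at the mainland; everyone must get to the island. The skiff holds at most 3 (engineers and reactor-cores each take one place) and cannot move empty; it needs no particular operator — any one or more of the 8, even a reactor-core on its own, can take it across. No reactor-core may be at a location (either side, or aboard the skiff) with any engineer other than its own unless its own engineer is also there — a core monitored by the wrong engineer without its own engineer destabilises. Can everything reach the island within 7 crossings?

No

Counting alone: each trip to the island takes at most 3 across and each return brings at least 1 back, so after t trips out (and t−1 returns) at most 3t − (t−1) of the 8 are across; that first reaches 8 at t = 4, so at least 7 crossings are needed.
The safety rule pushes this higher. Following every safe sequence of crossings, the most of the 8 that can be at the island as the skiff arrives there on crossing 7 is 7 — never all 8.
So the move cannot be finished within 7 crossings. (The shortest complete plan takes 9:)
1. engineer North and reactor-core North cross → the island.
2. engineer North crosses ← the mainland.
3. engineer North, engineer South, and reactor-core South cross → the island.
4. engineer North and reactor-core North cross ← the mainland.
5. engineer East, engineer North, and engineer West cross → the island.
6. reactor-core South crosses ← the mainland.
7. reactor-core North and reactor-core South cross → the island.
8. reactor-core North crosses ← the mainland.
9. reactor-core East, reactor-core North, and reactor-core West cross → the island.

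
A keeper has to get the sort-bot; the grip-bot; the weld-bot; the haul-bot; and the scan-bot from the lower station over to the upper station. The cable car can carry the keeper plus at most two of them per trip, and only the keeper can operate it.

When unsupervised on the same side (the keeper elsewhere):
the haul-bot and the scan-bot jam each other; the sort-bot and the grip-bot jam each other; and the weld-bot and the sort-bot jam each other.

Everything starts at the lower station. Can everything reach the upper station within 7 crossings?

Yes — this plan uses 5 crossings (≤ 7):
1. Keeper goes to the upper station with the haul-bot and the sort-bot.
2. Keeper goes back to the lower station alone.
3. Keeper goes to the upper station with the grip-bot and the weld-bot.
4. Keeper goes back to the lower station with the sort-bot.
5. Keeper goes to the upper station with the scan-bot and the sort-bot.

Yes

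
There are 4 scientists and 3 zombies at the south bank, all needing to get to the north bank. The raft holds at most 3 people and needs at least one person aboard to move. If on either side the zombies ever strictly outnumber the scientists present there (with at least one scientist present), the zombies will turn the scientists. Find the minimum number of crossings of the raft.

5

Counting alone: each trip to the north bank takes at most 3 across and each return brings at least 1 back, so after t trips out (and t−1 returns) at most 3t − (t−1) of the 7 are across; that first reaches 7 at t = 3, so at least 5 crossings are needed.
The plan below uses exactly 5 crossings, so it is optimal:
1. 3 zombies → the north bank.  (the south bank: 4S 0Z; the north bank: 0S 3Z)
2. 1 zombie ← the south bank.  (the south bank: 4S 1Z; the north bank: 0S 2Z)
3. 3 scientists → the north bank.  (the south bank: 1S 1Z; the north bank: 3S 2Z)
4. 1 scientist ← the south bank.  (the south bank: 2S 1Z; the north bank: 2S 2Z)
5. 2 scientists and 1 zombie → the north bank.  (the south bank: 0S 0Z; the north bank: 4S 3Z)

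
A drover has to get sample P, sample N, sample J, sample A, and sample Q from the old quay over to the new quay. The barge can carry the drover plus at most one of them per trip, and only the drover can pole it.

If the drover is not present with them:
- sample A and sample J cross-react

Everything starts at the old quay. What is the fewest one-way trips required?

Counting alone: the drover can take at most 1 across per trip to the new quay, so moving all 5 needs at least 5 loaded trips out, with a return between consecutive ones — at least 9 crossings.
The plan below uses exactly 9 crossings, so it is optimal:
1. Drover goes to the new quay with sample J.
2. Drover goes back to the old quay alone.
3. Drover goes to the new quay with sample P.
4. Drover goes back to the old quay alone.
5. Drover goes to the new quay with sample N.
6. Drover goes back to the old quay alone.
7. Drover goes to the new quay with sample Q.
8. Drover goes back to the old quay alone.
9. Drover goes to the new quay with sample A.

9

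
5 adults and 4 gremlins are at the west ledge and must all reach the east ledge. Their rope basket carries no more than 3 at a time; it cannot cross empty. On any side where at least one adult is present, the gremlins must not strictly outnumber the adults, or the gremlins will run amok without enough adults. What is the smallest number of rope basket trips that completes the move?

Counting alone: each trip to the east ledge takes at most 3 across and each return brings at least 1 back, so after t trips out (and t−1 returns) at most 3t − (t−1) of the 9 are across; that first reaches 9 at t = 4, so at least 7 crossings are needed.
The plan below uses exactly 7 crossings, so it is optimal:
1. 3 gremlins → the east ledge.  (the west ledge: 5A 1G; the east ledge: 0A 3G)
2. 1 gremlin ← the west ledge.  (the west ledge: 5A 2G; the east ledge: 0A 2G)
3. 3 adults → the east ledge.  (the west ledge: 2A 2G; the east ledge: 3A 2G)
4. 1 adult ← the west ledge.  (the west ledge: 3A 2G; the east ledge: 2A 2G)
5. 2 adults and 1 gremlin → the east ledge.  (the west ledge: 1A 1G; the east ledge: 4A 3G)
6. 1 adult ← the west ledge.  (the west ledge: 2A 1G; the east ledge: 3A 3G)
7. 2 adults and 1 gremlin → the east ledge.  (the west ledge: 0A 0G; the east ledge: 5A 4G)

7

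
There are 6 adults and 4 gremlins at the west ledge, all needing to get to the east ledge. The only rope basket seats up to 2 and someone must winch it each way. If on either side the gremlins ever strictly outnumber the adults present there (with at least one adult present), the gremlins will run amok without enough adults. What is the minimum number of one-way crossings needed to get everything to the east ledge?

17

Counting alone: each trip to the east ledge takes at most 2 across and each return brings at least 1 back, so after t trips out (and t−1 returns) at most 2t − (t−1) of the 10 are across; that first reaches 10 at t = 9, so at least 17 crossings are needed.
The plan below uses exactly 17 crossings, so it is optimal:
1. 2 gremlins → the east ledge.  (the west ledge: 6A 2G; the east ledge: 0A 2G)
2. 1 gremlin ← the west ledge.  (the west ledge: 6A 3G; the east ledge: 0A 1G)
3. 2 gremlins → the east ledge.  (the west ledge: 6A 1G; the east ledge: 0A 3G)
4. 1 gremlin ← the west ledge.  (the west ledge: 6A 2G; the east ledge: 0A 2G)
5. 2 adults → the east ledge.  (the west ledge: 4A 2G; the east ledge: 2A 2G)
6. 1 gremlin ← the west ledge.  (the west ledge: 4A 3G; the east ledge: 2A 1G)
7. 1 adult and 1 gremlin → the east ledge.  (the west ledge: 3A 2G; the east ledge: 3A 2G)
8. 1 gremlin ← the west ledge.  (the west ledge: 3A 3G; the east ledge: 3A 1G)
9. 2 gremlins → the east ledge.  (the west ledge: 3A 1G; the east ledge: 3A 3G)
10. 1 gremlin ← the west ledge.  (the west ledge: 3A 2G; the east ledge: 3A 2G)
11. 1 adult and 1 gremlin → the east ledge.  (the west ledge: 2A 1G; the east ledge: 4A 3G)
12. 1 gremlin ← the west ledge.  (the west ledge: 2A 2G; the east ledge: 4A 2G)
13. 2 gremlins → the east ledge.  (the west ledge: 2A 0G; the east ledge: 4A 4G)
14. 1 gremlin ← the west ledge.  (the west ledge: 2A 1G; the east ledge: 4A 3G)
15. 1 adult and 1 gremlin → the east ledge.  (the west ledge: 1A 0G; the east ledge: 5A 4G)
16. 1 gremlin ← the west ledge.  (the west ledge: 1A 1G; the east ledge: 5A 3G)
17. 1 adult and 1 gremlin → the east ledge.  (the west ledge: 0A 0G; the east ledge: 6A 4G)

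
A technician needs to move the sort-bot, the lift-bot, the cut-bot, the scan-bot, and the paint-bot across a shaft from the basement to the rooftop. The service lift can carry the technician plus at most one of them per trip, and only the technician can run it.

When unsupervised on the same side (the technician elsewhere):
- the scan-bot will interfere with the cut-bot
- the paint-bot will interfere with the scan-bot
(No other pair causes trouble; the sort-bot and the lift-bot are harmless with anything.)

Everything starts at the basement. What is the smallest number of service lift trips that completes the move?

11

Counting alone: the technician can take at most 1 across per trip to the rooftop, so moving all 5 needs at least 5 loaded trips out, with a return between consecutive ones — at least 9 crossings.
The safety rule pushes this higher. Following every safe sequence of crossings, the most of the 5 that can be at the rooftop as the service lift arrives there on crossing 9 is 4 — never all 5.
So no plan with fewer than 11 crossings exists, and this one achieves 11:
1. Technician goes to the rooftop with the scan-bot.
2. Technician goes back to the basement alone.
3. Technician goes to the rooftop with the sort-bot.
4. Technician goes back to the basement alone.
5. Technician goes to the rooftop with the lift-bot.
6. Technician goes back to the basement alone.
7. Technician goes to the rooftop with the cut-bot.
8. Technician goes back to the basement with the scan-bot.
9. Technician goes to the rooftop with the paint-bot.
10. Technician goes back to the basement alone.
11. Technician goes to the rooftop with the scan-bot.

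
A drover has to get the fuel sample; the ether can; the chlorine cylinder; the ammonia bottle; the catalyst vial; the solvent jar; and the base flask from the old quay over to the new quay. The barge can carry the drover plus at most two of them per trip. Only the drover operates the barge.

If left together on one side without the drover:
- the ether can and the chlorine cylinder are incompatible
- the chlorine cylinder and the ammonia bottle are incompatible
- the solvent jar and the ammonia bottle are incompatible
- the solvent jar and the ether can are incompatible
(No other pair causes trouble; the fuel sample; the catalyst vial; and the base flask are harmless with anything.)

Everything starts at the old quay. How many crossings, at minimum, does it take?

Counting alone: the drover can take at most 2 across per trip to the new quay, so moving all 7 needs at least 4 loaded trips out, with a return between consecutive ones — at least 7 crossings.
The plan below uses exactly 7 crossings, so it is optimal:
1. Drover goes to the new quay with the ammonia bottle and the ether can.  [the old quay: the base flask, the catalyst vial, the chlorine cylinder, the fuel sample, the solvent jar | the new quay: the ammonia bottle, the ether can]
2. Drover goes back to the old quay alone.  [the old quay: the base flask, the catalyst vial, the chlorine cylinder, the fuel sample, the solvent jar | the new quay: the ammonia bottle, the ether can]
3. Drover goes to the new quay with the fuel sample.  [the old quay: the base flask, the catalyst vial, the chlorine cylinder, the solvent jar | the new quay: the ammonia bottle, the ether can, the fuel sample]
4. Drover goes back to the old quay alone.  [the old quay: the base flask, the catalyst vial, the chlorine cylinder, the solvent jar | the new quay: the ammonia bottle, the ether can, the fuel sample]
5. Drover goes to the new quay with the base flask and the catalyst vial.  [the old quay: the chlorine cylinder, the solvent jar | the new quay: the ammonia bottle, the base flask, the catalyst vial, the ether can, the fuel sample]
6. Drover goes back to the old quay alone.  [the old quay: the chlorine cylinder, the solvent jar | the new quay: the ammonia bottle, the base flask, the catalyst vial, the ether can, the fuel sample]
7. Drover goes to the new quay with the chlorine cylinder and the solvent jar.  [the old quay: — | the new quay: the ammonia bottle, the base flask, the catalyst vial, the chlorine cylinder, the ether can, the fuel sample, the solvent jar]

7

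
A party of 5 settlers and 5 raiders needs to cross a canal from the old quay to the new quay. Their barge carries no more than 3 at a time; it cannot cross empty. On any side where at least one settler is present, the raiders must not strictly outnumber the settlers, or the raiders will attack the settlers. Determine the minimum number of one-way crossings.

Counting alone: each trip to the new quay takes at most 3 across and each return brings at least 1 back, so after t trips out (and t−1 returns) at most 3t − (t−1) of the 10 are across; that first reaches 10 at t = 5, so at least 9 crossings are needed.
The safety rule pushes this higher. Following every safe sequence of crossings, the most of the 10 that can be at the new quay as the barge arrives there on crossing 9 is 9 — never all 10.
So no plan with fewer than 11 crossings exists, and this one achieves 11:
1. 2 raiders → the new quay.  (the old quay: 5S 3R; the new quay: 0S 2R)
2. 1 raider ← the old quay.  (the old quay: 5S 4R; the new quay: 0S 1R)
3. 3 raiders → the new quay.  (the old quay: 5S 1R; the new quay: 0S 4R)
4. 1 raider ← the old quay.  (the old quay: 5S 2R; the new quay: 0S 3R)
5. 3 settlers → the new quay.  (the old quay: 2S 2R; the new quay: 3S 3R)
6. 1 settler and 1 raider ← the old quay.  (the old quay: 3S 3R; the new quay: 2S 2R)
7. 3 settlers → the new quay.  (the old quay: 0S 3R; the new quay: 5S 2R)
8. 1 raider ← the old quay.  (the old quay: 0S 4R; the new quay: 5S 1R)
9. 2 raiders → the new quay.  (the old quay: 0S 2R; the new quay: 5S 3R)
10. 1 raider ← the old quay.  (the old quay: 0S 3R; the new quay: 5S 2R)
11. 3 raiders → the new quay.  (the old quay: 0S 0R; the new quay: 5S 5R)

11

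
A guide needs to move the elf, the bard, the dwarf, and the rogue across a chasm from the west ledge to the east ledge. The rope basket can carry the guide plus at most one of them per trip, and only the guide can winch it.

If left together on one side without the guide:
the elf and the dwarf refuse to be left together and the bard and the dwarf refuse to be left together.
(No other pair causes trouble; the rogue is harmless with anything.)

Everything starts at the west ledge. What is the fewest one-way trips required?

Counting alone: the guide can take at most 1 across per trip to the east ledge, so moving all 4 needs at least 4 loaded trips out, with a return between consecutive ones — at least 7 crossings.
The safety rule pushes this higher. Following every safe sequence of crossings, the most of the 4 that can be at the east ledge as the rope basket arrives there on crossing 7 is 3 — never all 4.
So no plan with fewer than 9 crossings exists, and this one achieves 9:
1. Guide goes to the east ledge with the dwarf.  [the west ledge: the bard, the elf, the rogue | the east ledge: the dwarf]
2. Guide goes back to the west ledge alone.  [the west ledge: the bard, the elf, the rogue | the east ledge: the dwarf]
3. Guide goes to the east ledge with the elf.  [the west ledge: the bard, the rogue | the east ledge: the dwarf, the elf]
4. Guide goes back to the west ledge with the dwarf.  [the west ledge: the bard, the dwarf, the rogue | the east ledge: the elf]
5. Guide goes to the east ledge with the bard.  [the west ledge: the dwarf, the rogue | the east ledge: the bard, the elf]
6. Guide goes back to the west ledge alone.  [the west ledge: the dwarf, the rogue | the east ledge: the bard, the elf]
7. Guide goes to the east ledge with the rogue.  [the west ledge: the dwarf | the east ledge: the bard, the elf, the rogue]
8. Guide goes back to the west ledge alone.  [the west ledge: the dwarf | the east ledge: the bard, the elf, the rogue]
9. Guide goes to the east ledge with the dwarf.  [the west ledge: — | the east ledge: the bard, the dwarf, the elf, the rogue]

9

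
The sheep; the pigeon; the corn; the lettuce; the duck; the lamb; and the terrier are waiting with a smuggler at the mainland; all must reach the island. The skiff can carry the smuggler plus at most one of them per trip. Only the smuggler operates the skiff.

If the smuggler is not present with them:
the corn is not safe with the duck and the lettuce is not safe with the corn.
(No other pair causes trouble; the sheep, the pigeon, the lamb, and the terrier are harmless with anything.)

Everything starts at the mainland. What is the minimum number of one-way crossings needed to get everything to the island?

15

Counting alone: the smuggler can take at most 1 across per trip to the island, so moving all 7 needs at least 7 loaded trips out, with a return between consecutive ones — at least 13 crossings.
The safety rule pushes this higher. Following every safe sequence of crossings, the most of the 7 that can be at the island as the skiff arrives there on crossing 13 is 6 — never all 7.
So no plan with fewer than 15 crossings exists, and this one achieves 15:
1. Smuggler goes to the island with the corn.  [the mainland: the duck, the lamb, the lettuce, the pigeon, the sheep, the terrier | the island: the corn]
2. Smuggler goes back to the mainland alone.  [the mainland: the duck, the lamb, the lettuce, the pigeon, the sheep, the terrier | the island: the corn]
3. Smuggler goes to the island with the sheep.  [the mainland: the duck, the lamb, the lettuce, the pigeon, the terrier | the island: the corn, the sheep]
4. Smuggler goes back to the mainland alone.  [the mainland: the duck, the lamb, the lettuce, the pigeon, the terrier | the island: the corn, the sheep]
5. Smuggler goes to the island with the pigeon.  [the mainland: the duck, the lamb, the lettuce, the terrier | the island: the corn, the pigeon, the sheep]
6. Smuggler goes back to the mainland alone.  [the mainland: the duck, the lamb, the lettuce, the terrier | the island: the corn, the pigeon, the sheep]
7. Smuggler goes to the island with the lettuce.  [the mainland: the duck, the lamb, the terrier | the island: the corn, the lettuce, the pigeon, the sheep]
8. Smuggler goes back to the mainland with the corn.  [the mainland: the corn, the duck, the lamb, the terrier | the island: the lettuce, the pigeon, the sheep]
9. Smuggler goes to the island with the duck.  [the mainland: the corn, the lamb, the terrier | the island: the duck, the lettuce, the pigeon, the sheep]
10. Smuggler goes back to the mainland alone.  [the mainland: the corn, the lamb, the terrier | the island: the duck, the lettuce, the pigeon, the sheep]
11. Smuggler goes to the island with the lamb.  [the mainland: the corn, the terrier | the island: the duck, the lamb, the lettuce, the pigeon, the sheep]
12. Smuggler goes back to the mainland alone.  [the mainland: the corn, the terrier | the island: the duck, the lamb, the lettuce, the pigeon, the sheep]
13. Smuggler goes to the island with the terrier.  [the mainland: the corn | the island: the duck, the lamb, the lettuce, the pigeon, the sheep, the terrier]
14. Smuggler goes back to the mainland alone.  [the mainland: the corn | the island: the duck, the lamb, the lettuce, the pigeon, the sheep, the terrier]
15. Smuggler goes to the island with the corn.  [the mainland: — | the island: the corn, the duck, the lamb, the lettuce, the pigeon, the sheep, the terrier]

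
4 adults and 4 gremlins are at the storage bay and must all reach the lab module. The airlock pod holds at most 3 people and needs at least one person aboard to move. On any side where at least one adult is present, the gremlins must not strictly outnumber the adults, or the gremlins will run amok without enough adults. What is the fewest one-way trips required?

Counting alone: each trip to the lab module takes at most 3 across and each return brings at least 1 back, so after t trips out (and t−1 returns) at most 3t − (t−1) of the 8 are across; that first reaches 8 at t = 4, so at least 7 crossings are needed.
The safety rule pushes this higher. Following every safe sequence of crossings, the most of the 8 that can be at the lab module as the airlock pod arrives there on crossing 7 is 7 — never all 8.
So no plan with fewer than 9 crossings exists, and this one achieves 9:
1. 2 gremlins → the lab module.  (the storage bay: 4A 2G; the lab module: 0A 2G)
2. 1 gremlin ← the storage bay.  (the storage bay: 4A 3G; the lab module: 0A 1G)
3. 3 gremlins → the lab module.  (the storage bay: 4A 0G; the lab module: 0A 4G)
4. 1 gremlin ← the storage bay.  (the storage bay: 4A 1G; the lab module: 0A 3G)
5. 3 adults → the lab module.  (the storage bay: 1A 1G; the lab module: 3A 3G)
6. 1 adult and 1 gremlin ← the storage bay.  (the storage bay: 2A 2G; the lab module: 2A 2G)
7. 2 adults → the lab module.  (the storage bay: 0A 2G; the lab module: 4A 2G)
8. 1 gremlin ← the storage bay.  (the storage bay: 0A 3G; the lab module: 4A 1G)
9. 3 gremlins → the lab module.  (the storage bay: 0A 0G; the lab module: 4A 4G)

9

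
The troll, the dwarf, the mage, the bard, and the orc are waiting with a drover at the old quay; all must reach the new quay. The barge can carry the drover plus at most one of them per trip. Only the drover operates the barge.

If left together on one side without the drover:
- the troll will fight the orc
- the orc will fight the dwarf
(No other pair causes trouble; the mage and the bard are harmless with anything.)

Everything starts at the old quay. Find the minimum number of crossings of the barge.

11

Counting alone: the drover can take at most 1 across per trip to the new quay, so moving all 5 needs at least 5 loaded trips out, with a return between consecutive ones — at least 9 crossings.
The safety rule pushes this higher. Following every safe sequence of crossings, the most of the 5 that can be at the new quay as the barge arrives there on crossing 9 is 4 — never all 5.
So no plan with fewer than 11 crossings exists, and this one achieves 11:
1. Drover goes to the new quay with the orc.
2. Drover goes back to the old quay alone.
3. Drover goes to the new quay with the troll.
4. Drover goes back to the old quay with the orc.
5. Drover goes to the new quay with the dwarf.
6. Drover goes back to the old quay alone.
7. Drover goes to the new quay with the mage.
8. Drover goes back to the old quay alone.
9. Drover goes to the new quay with the bard.
10. Drover goes back to the old quay alone.
11. Drover goes to the new quay with the orc.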